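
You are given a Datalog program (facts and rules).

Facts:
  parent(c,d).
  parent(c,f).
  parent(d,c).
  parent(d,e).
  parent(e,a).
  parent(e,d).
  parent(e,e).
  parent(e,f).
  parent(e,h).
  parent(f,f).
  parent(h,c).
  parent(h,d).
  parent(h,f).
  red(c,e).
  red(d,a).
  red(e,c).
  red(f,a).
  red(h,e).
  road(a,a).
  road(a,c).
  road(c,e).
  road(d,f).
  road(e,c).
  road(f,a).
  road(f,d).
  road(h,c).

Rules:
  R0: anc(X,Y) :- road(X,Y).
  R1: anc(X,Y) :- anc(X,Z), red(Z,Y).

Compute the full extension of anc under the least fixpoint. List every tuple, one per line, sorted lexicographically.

round 1: derive anc(a,a) via R0 from road(a,a)
round 1: derive anc(a,c) via R0 from road(a,c)
round 1: derive anc(c,e) via R0 from road(c,e)
round 1: derive anc(d,f) via R0 from road(d,f)
round 1: derive anc(e,c) via R0 from road(e,c)
round 1: derive anc(f,a) via R0 from road(f,a)
round 1: derive anc(f,d) via R0 from road(f,d)
round 1: derive anc(h,c) via R0 from road(h,c)
round 2: derive anc(a,e) via R1 from anc(a,c), red(c,e)
round 2: derive anc(c,c) via R1 from anc(c,e), red(e,c)
round 2: derive anc(d,a) via R1 from anc(d,f), red(f,a)
round 2: derive anc(e,e) via R1 from anc(e,c), red(c,e)
round 2: derive anc(h,e) via R1 from anc(h,c), red(c,e)

anc(a,a)
anc(a,c)
anc(a,e)
anc(c,c)
anc(c,e)
anc(d,a)
anc(d,f)
anc(e,c)
anc(e,e)
anc(f,a)
anc(f,d)
anc(h,c)
anc(h,e)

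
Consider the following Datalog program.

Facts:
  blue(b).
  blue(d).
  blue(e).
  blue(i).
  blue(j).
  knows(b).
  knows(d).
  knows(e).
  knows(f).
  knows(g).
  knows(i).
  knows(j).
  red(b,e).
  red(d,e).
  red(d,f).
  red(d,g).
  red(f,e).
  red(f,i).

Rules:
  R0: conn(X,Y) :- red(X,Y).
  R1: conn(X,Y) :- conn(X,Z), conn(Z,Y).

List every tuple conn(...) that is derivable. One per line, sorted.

conn(b,e)
conn(d,e)
conn(d,f)
conn(d,g)
conn(d,i)
conn(f,e)
conn(f,i)

round 1: derive conn(b,e) via R0 from red(b,e)
round 1: derive conn(d,e) via R0 from red(d,e)
round 1: derive conn(d,f) via R0 from red(d,f)
round 1: derive conn(d,g) via R0 from red(d,g)
round 1: derive conn(f,e) via R0 from red(f,e)
round 1: derive conn(f,i) via R0 from red(f,i)
round 2: derive conn(d,i) via R1 from conn(d,f), conn(f,i)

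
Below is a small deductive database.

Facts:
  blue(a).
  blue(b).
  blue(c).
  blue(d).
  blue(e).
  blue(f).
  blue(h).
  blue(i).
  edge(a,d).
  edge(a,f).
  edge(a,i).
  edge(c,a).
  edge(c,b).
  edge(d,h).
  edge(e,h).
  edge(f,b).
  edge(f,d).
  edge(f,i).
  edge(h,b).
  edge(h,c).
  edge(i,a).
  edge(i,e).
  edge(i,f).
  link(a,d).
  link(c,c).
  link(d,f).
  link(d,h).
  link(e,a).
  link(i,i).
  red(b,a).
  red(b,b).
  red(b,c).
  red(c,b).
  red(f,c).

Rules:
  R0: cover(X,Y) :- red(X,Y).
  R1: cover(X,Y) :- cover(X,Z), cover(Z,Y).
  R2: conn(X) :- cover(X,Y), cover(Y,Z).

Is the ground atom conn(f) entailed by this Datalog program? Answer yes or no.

yes

round 1: derive cover(b,a) via R0 from red(b,a)
round 1: derive cover(b,b) via R0 from red(b,b)
round 1: derive cover(b,c) via R0 from red(b,c)
round 1: derive cover(c,b) via R0 from red(c,b)
round 1: derive cover(f,c) via R0 from red(f,c)
round 2: derive cover(c,a) via R1 from cover(c,b), cover(b,a)
round 2: derive cover(c,c) via R1 from cover(c,b), cover(b,c)
round 2: derive cover(f,b) via R1 from cover(f,c), cover(c,b)
round 2: derive conn(b) via R2 from cover(b,b), cover(b,a)
round 2: derive conn(c) via R2 from cover(c,b), cover(b,a)
round 2: derive conn(f) via R2 from cover(f,c), cover(c,b)
round 3: derive cover(f,a) via R1 from cover(f,b), cover(b,a)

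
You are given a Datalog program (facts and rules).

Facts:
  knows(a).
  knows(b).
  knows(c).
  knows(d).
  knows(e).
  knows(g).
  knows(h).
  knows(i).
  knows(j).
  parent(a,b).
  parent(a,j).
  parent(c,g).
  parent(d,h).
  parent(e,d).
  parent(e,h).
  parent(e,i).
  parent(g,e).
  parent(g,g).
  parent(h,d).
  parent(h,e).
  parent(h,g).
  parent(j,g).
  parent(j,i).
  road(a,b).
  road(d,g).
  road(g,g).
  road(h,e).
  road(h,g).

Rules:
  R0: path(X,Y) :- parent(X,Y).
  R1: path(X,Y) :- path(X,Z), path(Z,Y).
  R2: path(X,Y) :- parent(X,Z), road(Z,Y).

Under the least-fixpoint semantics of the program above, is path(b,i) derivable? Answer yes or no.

no

round 1: derive path(a,b) via R0 from parent(a,b)
round 1: derive path(a,j) via R0 from parent(a,j)
round 1: derive path(c,g) via R0 from parent(c,g)
round 1: derive path(d,h) via R0 from parent(d,h)
round 1: derive path(e,d) via R0 from parent(e,d)
round 1: derive path(e,h) via R0 from parent(e,h)
round 1: derive path(e,i) via R0 from parent(e,i)
round 1: derive path(g,e) via R0 from parent(g,e)
round 1: derive path(g,g) via R0 from parent(g,g)
round 1: derive path(h,d) via R0 from parent(h,d)
round 1: derive path(h,e) via R0 from parent(h,e)
round 1: derive path(h,g) via R0 from parent(h,g)
round 1: derive path(j,g) via R0 from parent(j,g)
round 1: derive path(j,i) via R0 from parent(j,i)
round 1: derive path(d,e) via R2 from parent(d,h), road(h,e)
round 1: derive path(d,g) via R2 from parent(d,h), road(h,g)
round 1: derive path(e,e) via R2 from parent(e,h), road(h,e)
round 1: derive path(e,g) via R2 from parent(e,d), road(d,g)
round 2: derive path(a,g) via R1 from path(a,j), path(j,g)
round 2: derive path(a,i) via R1 from path(a,j), path(j,i)
round 2: derive path(c,e) via R1 from path(c,g), path(g,e)
round 2: derive path(d,d) via R1 from path(d,e), path(e,d)
round 2: derive path(d,i) via R1 from path(d,e), path(e,i)
round 2: derive path(g,d) via R1 from path(g,e), path(e,d)
round 2: derive path(g,h) via R1 from path(g,e), path(e,h)
round 2: derive path(g,i) via R1 from path(g,e), path(e,i)
round 2: derive path(h,h) via R1 from path(h,d), path(d,h)
round 2: derive path(h,i) via R1 from path(h,e), path(e,i)
round 2: derive path(j,e) via R1 from path(j,g), path(g,e)
round 3: derive path(a,d) via R1 from path(a,g), path(g,d)
round 3: derive path(a,e) via R1 from path(a,g), path(g,e)
round 3: derive path(a,h) via R1 from path(a,g), path(g,h)
round 3: derive path(c,d) via R1 from path(c,e), path(e,d)
round 3: derive path(c,h) via R1 from path(c,e), path(e,h)
round 3: derive path(c,i) via R1 from path(c,e), path(e,i)
round 3: derive path(j,d) via R1 from path(j,e), path(e,d)
round 3: derive path(j,h) via R1 from path(j,e), path(e,h)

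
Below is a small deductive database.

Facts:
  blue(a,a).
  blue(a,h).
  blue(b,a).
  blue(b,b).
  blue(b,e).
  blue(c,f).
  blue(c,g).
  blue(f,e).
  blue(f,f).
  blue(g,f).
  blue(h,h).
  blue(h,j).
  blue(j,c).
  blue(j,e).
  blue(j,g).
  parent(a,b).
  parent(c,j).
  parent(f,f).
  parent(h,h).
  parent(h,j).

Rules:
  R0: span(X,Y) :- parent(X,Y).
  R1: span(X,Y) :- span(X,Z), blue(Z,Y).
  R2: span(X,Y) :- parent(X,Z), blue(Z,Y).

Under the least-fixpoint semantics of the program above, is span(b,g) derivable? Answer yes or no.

round 1: derive span(a,b) via R0 from parent(a,b)
round 1: derive span(c,j) via R0 from parent(c,j)
round 1: derive span(f,f) via R0 from parent(f,f)
round 1: derive span(h,h) via R0 from parent(h,h)
round 1: derive span(h,j) via R0 from parent(h,j)
round 1: derive span(a,a) via R2 from parent(a,b), blue(b,a)
round 1: derive span(a,e) via R2 from parent(a,b), blue(b,e)
round 1: derive span(c,c) via R2 from parent(c,j), blue(j,c)
round 1: derive span(c,e) via R2 from parent(c,j), blue(j,e)
round 1: derive span(c,g) via R2 from parent(c,j), blue(j,g)
round 1: derive span(f,e) via R2 from parent(f,f), blue(f,e)
round 1: derive span(h,c) via R2 from parent(h,j), blue(j,c)
round 1: derive span(h,e) via R2 from parent(h,j), blue(j,e)
round 1: derive span(h,g) via R2 from parent(h,j), blue(j,g)
round 2: derive span(a,h) via R1 from span(a,a), blue(a,h)
round 2: derive span(c,f) via R1 from span(c,c), blue(c,f)
round 2: derive span(h,f) via R1 from span(h,c), blue(c,f)
round 3: derive span(a,j) via R1 from span(a,h), blue(h,j)
round 4: derive span(a,c) via R1 from span(a,j), blue(j,c)
round 4: derive span(a,g) via R1 from span(a,j), blue(j,g)
round 5: derive span(a,f) via R1 from span(a,c), blue(c,f)

no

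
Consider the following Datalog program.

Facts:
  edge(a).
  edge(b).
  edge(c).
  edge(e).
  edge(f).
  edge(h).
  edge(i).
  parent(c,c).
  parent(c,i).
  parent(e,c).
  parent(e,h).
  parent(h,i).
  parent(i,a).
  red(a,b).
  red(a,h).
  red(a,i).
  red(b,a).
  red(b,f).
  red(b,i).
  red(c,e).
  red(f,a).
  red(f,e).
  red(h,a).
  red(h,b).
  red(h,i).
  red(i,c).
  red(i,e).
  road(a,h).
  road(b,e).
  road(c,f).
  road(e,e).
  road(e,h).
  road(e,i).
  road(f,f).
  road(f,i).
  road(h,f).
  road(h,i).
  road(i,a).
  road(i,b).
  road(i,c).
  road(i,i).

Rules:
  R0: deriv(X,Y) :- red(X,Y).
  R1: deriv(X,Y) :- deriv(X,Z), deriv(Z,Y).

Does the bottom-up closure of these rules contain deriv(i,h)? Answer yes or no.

round 1: derive deriv(a,b) via R0 from red(a,b)
round 1: derive deriv(a,h) via R0 from red(a,h)
round 1: derive deriv(a,i) via R0 from red(a,i)
round 1: derive deriv(b,a) via R0 from red(b,a)
round 1: derive deriv(b,f) via R0 from red(b,f)
round 1: derive deriv(b,i) via R0 from red(b,i)
round 1: derive deriv(c,e) via R0 from red(c,e)
round 1: derive deriv(f,a) via R0 from red(f,a)
round 1: derive deriv(f,e) via R0 from red(f,e)
round 1: derive deriv(h,a) via R0 from red(h,a)
round 1: derive deriv(h,b) via R0 from red(h,b)
round 1: derive deriv(h,i) via R0 from red(h,i)
round 1: derive deriv(i,c) via R0 from red(i,c)
round 1: derive deriv(i,e) via R0 from red(i,e)
round 2: derive deriv(a,a) via R1 from deriv(a,b), deriv(b,a)
round 2: derive deriv(a,c) via R1 from deriv(a,i), deriv(i,c)
round 2: derive deriv(a,e) via R1 from deriv(a,i), deriv(i,e)
round 2: derive deriv(a,f) via R1 from deriv(a,b), deriv(b,f)
round 2: derive deriv(b,b) via R1 from deriv(b,a), deriv(a,b)
round 2: derive deriv(b,c) via R1 from deriv(b,i), deriv(i,c)
round 2: derive deriv(b,e) via R1 from deriv(b,f), deriv(f,e)
round 2: derive deriv(b,h) via R1 from deriv(b,a), deriv(a,h)
round 2: derive deriv(f,b) via R1 from deriv(f,a), deriv(a,b)
round 2: derive deriv(f,h) via R1 from deriv(f,a), deriv(a,h)
round 2: derive deriv(f,i) via R1 from deriv(f,a), deriv(a,i)
round 2: derive deriv(h,c) via R1 from deriv(h,i), deriv(i,c)
round 2: derive deriv(h,e) via R1 from deriv(h,i), deriv(i,e)
round 2: derive deriv(h,f) via R1 from deriv(h,b), deriv(b,f)
round 2: derive deriv(h,h) via R1 from deriv(h,a), deriv(a,h)
round 3: derive deriv(f,c) via R1 from deriv(f,a), deriv(a,c)
round 3: derive deriv(f,f) via R1 from deriv(f,a), deriv(a,f)

no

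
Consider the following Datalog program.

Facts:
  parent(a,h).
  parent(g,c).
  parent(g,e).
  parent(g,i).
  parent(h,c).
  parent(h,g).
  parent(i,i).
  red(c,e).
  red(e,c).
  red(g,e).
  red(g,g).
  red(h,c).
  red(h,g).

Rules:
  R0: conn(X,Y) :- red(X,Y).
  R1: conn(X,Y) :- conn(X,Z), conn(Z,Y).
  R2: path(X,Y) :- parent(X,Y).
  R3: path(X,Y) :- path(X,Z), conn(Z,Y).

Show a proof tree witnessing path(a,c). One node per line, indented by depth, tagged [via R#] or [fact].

round 1: derive conn(c,e) via R0 from red(c,e)
round 1: derive conn(e,c) via R0 from red(e,c)
round 1: derive conn(g,e) via R0 from red(g,e)
round 1: derive conn(g,g) via R0 from red(g,g)
round 1: derive conn(h,c) via R0 from red(h,c)
round 1: derive conn(h,g) via R0 from red(h,g)
round 1: derive path(a,h) via R2 from parent(a,h)
round 1: derive path(g,c) via R2 from parent(g,c)
round 1: derive path(g,e) via R2 from parent(g,e)
round 1: derive path(g,i) via R2 from parent(g,i)
round 1: derive path(h,c) via R2 from parent(h,c)
round 1: derive path(h,g) via R2 from parent(h,g)
round 1: derive path(i,i) via R2 from parent(i,i)
round 2: derive conn(c,c) via R1 from conn(c,e), conn(e,c)
round 2: derive conn(e,e) via R1 from conn(e,c), conn(c,e)
round 2: derive conn(g,c) via R1 from conn(g,e), conn(e,c)
round 2: derive conn(h,e) via R1 from conn(h,c), conn(c,e)
round 2: derive path(a,c) via R3 from path(a,h), conn(h,c)
round 2: derive path(a,g) via R3 from path(a,h), conn(h,g)
round 2: derive path(h,e) via R3 from path(h,c), conn(c,e)
round 3: derive path(a,e) via R3 from path(a,c), conn(c,e)

path(a,c)  [via R3]
  path(a,h)  [via R2]
    parent(a,h)  [fact]
  conn(h,c)  [via R0]
    red(h,c)  [fact]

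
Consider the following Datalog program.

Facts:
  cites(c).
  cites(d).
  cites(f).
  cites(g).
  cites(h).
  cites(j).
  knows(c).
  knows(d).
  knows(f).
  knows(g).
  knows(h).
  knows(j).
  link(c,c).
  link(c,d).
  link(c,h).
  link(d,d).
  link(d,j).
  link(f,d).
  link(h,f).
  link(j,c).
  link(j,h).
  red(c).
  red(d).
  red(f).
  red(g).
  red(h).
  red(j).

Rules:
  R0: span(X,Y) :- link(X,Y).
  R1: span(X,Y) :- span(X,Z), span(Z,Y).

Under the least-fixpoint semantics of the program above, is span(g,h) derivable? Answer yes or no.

round 1: derive span(c,c) via R0 from link(c,c)
round 1: derive span(c,d) via R0 from link(c,d)
round 1: derive span(c,h) via R0 from link(c,h)
round 1: derive span(d,d) via R0 from link(d,d)
round 1: derive span(d,j) via R0 from link(d,j)
round 1: derive span(f,d) via R0 from link(f,d)
round 1: derive span(h,f) via R0 from link(h,f)
round 1: derive span(j,c) via R0 from link(j,c)
round 1: derive span(j,h) via R0 from link(j,h)
round 2: derive span(c,f) via R1 from span(c,h), span(h,f)
round 2: derive span(c,j) via R1 from span(c,d), span(d,j)
round 2: derive span(d,c) via R1 from span(d,j), span(j,c)
round 2: derive span(d,h) via R1 from span(d,j), span(j,h)
round 2: derive span(f,j) via R1 from span(f,d), span(d,j)
round 2: derive span(h,d) via R1 from span(h,f), span(f,d)
round 2: derive span(j,d) via R1 from span(j,c), span(c,d)
round 2: derive span(j,f) via R1 from span(j,h), span(h,f)
round 3: derive span(d,f) via R1 from span(d,c), span(c,f)
round 3: derive span(f,c) via R1 from span(f,d), span(d,c)
round 3: derive span(f,f) via R1 from span(f,j), span(j,f)
round 3: derive span(f,h) via R1 from span(f,d), span(d,h)
round 3: derive span(h,c) via R1 from span(h,d), span(d,c)
round 3: derive span(h,h) via R1 from span(h,d), span(d,h)
round 3: derive span(h,j) via R1 from span(h,d), span(d,j)
round 3: derive span(j,j) via R1 from span(j,c), span(c,j)

no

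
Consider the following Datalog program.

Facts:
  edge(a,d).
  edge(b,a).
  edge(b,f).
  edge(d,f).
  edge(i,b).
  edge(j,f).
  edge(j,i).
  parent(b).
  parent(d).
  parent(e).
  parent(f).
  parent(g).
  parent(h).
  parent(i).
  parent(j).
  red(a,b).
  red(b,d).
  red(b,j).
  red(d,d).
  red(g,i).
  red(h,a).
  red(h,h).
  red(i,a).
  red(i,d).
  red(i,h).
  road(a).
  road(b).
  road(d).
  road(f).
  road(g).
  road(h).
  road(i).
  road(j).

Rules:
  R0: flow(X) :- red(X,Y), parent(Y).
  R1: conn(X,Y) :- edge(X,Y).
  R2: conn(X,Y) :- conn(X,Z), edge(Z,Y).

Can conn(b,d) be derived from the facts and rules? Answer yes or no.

yes

round 1: derive conn(a,d) via R1 from edge(a,d)
round 1: derive conn(b,a) via R1 from edge(b,a)
round 1: derive conn(b,f) via R1 from edge(b,f)
round 1: derive conn(d,f) via R1 from edge(d,f)
round 1: derive conn(i,b) via R1 from edge(i,b)
round 1: derive conn(j,f) via R1 from edge(j,f)
round 1: derive conn(j,i) via R1 from edge(j,i)
round 2: derive conn(a,f) via R2 from conn(a,d), edge(d,f)
round 2: derive conn(b,d) via R2 from conn(b,a), edge(a,d)
round 2: derive conn(i,a) via R2 from conn(i,b), edge(b,a)
round 2: derive conn(i,f) via R2 from conn(i,b), edge(b,f)
round 2: derive conn(j,b) via R2 from conn(j,i), edge(i,b)
round 3: derive conn(i,d) via R2 from conn(i,a), edge(a,d)
round 3: derive conn(j,a) via R2 from conn(j,b), edge(b,a)
round 4: derive conn(j,d) via R2 from conn(j,a), edge(a,d)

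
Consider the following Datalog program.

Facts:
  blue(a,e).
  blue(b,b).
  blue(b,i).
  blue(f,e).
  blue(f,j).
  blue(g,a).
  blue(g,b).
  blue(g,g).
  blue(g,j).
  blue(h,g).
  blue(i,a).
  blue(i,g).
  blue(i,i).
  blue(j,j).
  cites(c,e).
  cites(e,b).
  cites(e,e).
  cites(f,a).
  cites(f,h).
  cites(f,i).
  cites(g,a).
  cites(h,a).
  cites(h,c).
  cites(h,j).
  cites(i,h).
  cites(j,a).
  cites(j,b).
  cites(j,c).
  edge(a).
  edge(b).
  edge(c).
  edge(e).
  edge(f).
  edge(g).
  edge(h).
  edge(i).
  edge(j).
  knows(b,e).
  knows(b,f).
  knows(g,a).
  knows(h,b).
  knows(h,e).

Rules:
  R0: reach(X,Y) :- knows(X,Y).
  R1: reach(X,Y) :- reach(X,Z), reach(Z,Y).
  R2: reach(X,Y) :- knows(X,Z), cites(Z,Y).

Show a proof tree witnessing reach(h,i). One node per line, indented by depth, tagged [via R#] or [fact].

round 1: derive reach(b,e) via R0 from knows(b,e)
round 1: derive reach(b,f) via R0 from knows(b,f)
round 1: derive reach(g,a) via R0 from knows(g,a)
round 1: derive reach(h,b) via R0 from knows(h,b)
round 1: derive reach(h,e) via R0 from knows(h,e)
round 1: derive reach(b,a) via R2 from knows(b,f), cites(f,a)
round 1: derive reach(b,b) via R2 from knows(b,e), cites(e,b)
round 1: derive reach(b,h) via R2 from knows(b,f), cites(f,h)
round 1: derive reach(b,i) via R2 from knows(b,f), cites(f,i)
round 2: derive reach(h,a) via R1 from reach(h,b), reach(b,a)
round 2: derive reach(h,f) via R1 from reach(h,b), reach(b,f)
round 2: derive reach(h,h) via R1 from reach(h,b), reach(b,h)
round 2: derive reach(h,i) via R1 from reach(h,b), reach(b,i)

reach(h,i)  [via R1]
  reach(h,b)  [via R0]
    knows(h,b)  [fact]
  reach(b,i)  [via R2]
    knows(b,f)  [fact]
    cites(f,i)  [fact]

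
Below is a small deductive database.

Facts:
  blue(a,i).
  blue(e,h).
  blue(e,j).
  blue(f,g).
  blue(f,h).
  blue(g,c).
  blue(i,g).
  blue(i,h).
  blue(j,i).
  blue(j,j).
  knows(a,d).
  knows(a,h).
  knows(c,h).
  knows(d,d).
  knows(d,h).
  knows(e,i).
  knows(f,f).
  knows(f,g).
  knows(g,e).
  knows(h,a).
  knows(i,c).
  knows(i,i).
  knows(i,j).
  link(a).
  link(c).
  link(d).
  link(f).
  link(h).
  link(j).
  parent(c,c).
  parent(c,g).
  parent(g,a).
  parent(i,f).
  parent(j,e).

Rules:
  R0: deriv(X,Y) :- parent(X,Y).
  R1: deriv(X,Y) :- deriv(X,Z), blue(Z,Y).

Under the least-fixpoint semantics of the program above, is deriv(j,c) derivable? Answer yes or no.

round 1: derive deriv(c,c) via R0 from parent(c,c)
round 1: derive deriv(c,g) via R0 from parent(c,g)
round 1: derive deriv(g,a) via R0 from parent(g,a)
round 1: derive deriv(i,f) via R0 from parent(i,f)
round 1: derive deriv(j,e) via R0 from parent(j,e)
round 2: derive deriv(g,i) via R1 from deriv(g,a), blue(a,i)
round 2: derive deriv(i,g) via R1 from deriv(i,f), blue(f,g)
round 2: derive deriv(i,h) via R1 from deriv(i,f), blue(f,h)
round 2: derive deriv(j,h) via R1 from deriv(j,e), blue(e,h)
round 2: derive deriv(j,j) via R1 from deriv(j,e), blue(e,j)
round 3: derive deriv(g,g) via R1 from deriv(g,i), blue(i,g)
round 3: derive deriv(g,h) via R1 from deriv(g,i), blue(i,h)
round 3: derive deriv(i,c) via R1 from deriv(i,g), blue(g,c)
round 3: derive deriv(j,i) via R1 from deriv(j,j), blue(j,i)
round 4: derive deriv(g,c) via R1 from deriv(g,g), blue(g,c)
round 4: derive deriv(j,g) via R1 from deriv(j,i), blue(i,g)
round 5: derive deriv(j,c) via R1 from deriv(j,g), blue(g,c)

yes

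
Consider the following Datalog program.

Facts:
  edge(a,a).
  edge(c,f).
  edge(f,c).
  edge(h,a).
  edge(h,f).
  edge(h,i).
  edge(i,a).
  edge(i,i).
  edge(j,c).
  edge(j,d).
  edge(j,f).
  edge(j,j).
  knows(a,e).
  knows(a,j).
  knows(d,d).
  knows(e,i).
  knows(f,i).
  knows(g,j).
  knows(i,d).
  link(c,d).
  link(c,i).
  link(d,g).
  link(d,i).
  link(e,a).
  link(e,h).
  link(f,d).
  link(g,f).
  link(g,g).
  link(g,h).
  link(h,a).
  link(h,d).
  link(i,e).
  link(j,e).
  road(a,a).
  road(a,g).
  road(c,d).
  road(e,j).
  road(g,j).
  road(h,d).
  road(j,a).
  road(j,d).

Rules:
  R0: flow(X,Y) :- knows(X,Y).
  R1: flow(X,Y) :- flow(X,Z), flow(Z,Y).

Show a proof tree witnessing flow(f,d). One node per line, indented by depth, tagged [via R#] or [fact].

flow(f,d)  [via R1]
  flow(f,i)  [via R0]
    knows(f,i)  [fact]
  flow(i,d)  [via R0]
    knows(i,d)  [fact]

round 1: derive flow(a,e) via R0 from knows(a,e)
round 1: derive flow(a,j) via R0 from knows(a,j)
round 1: derive flow(d,d) via R0 from knows(d,d)
round 1: derive flow(e,i) via R0 from knows(e,i)
round 1: derive flow(f,i) via R0 from knows(f,i)
round 1: derive flow(g,j) via R0 from knows(g,j)
round 1: derive flow(i,d) via R0 from knows(i,d)
round 2: derive flow(a,i) via R1 from flow(a,e), flow(e,i)
round 2: derive flow(e,d) via R1 from flow(e,i), flow(i,d)
round 2: derive flow(f,d) via R1 from flow(f,i), flow(i,d)
round 3: derive flow(a,d) via R1 from flow(a,e), flow(e,d)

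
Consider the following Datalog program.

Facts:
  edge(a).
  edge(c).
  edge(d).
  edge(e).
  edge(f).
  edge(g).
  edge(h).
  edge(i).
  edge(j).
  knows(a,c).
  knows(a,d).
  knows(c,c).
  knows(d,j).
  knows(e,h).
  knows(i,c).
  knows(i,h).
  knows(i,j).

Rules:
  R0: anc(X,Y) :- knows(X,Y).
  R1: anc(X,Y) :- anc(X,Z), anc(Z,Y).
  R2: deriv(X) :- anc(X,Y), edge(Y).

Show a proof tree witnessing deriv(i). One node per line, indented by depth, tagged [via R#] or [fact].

deriv(i)  [via R2]
  anc(i,c)  [via R0]
    knows(i,c)  [fact]
  edge(c)  [fact]

round 1: derive anc(a,c) via R0 from knows(a,c)
round 1: derive anc(a,d) via R0 from knows(a,d)
round 1: derive anc(c,c) via R0 from knows(c,c)
round 1: derive anc(d,j) via R0 from knows(d,j)
round 1: derive anc(e,h) via R0 from knows(e,h)
round 1: derive anc(i,c) via R0 from knows(i,c)
round 1: derive anc(i,h) via R0 from knows(i,h)
round 1: derive anc(i,j) via R0 from knows(i,j)
round 2: derive anc(a,j) via R1 from anc(a,d), anc(d,j)
round 2: derive deriv(a) via R2 from anc(a,c), edge(c)
round 2: derive deriv(c) via R2 from anc(c,c), edge(c)
round 2: derive deriv(d) via R2 from anc(d,j), edge(j)
round 2: derive deriv(e) via R2 from anc(e,h), edge(h)
round 2: derive deriv(i) via R2 from anc(i,c), edge(c)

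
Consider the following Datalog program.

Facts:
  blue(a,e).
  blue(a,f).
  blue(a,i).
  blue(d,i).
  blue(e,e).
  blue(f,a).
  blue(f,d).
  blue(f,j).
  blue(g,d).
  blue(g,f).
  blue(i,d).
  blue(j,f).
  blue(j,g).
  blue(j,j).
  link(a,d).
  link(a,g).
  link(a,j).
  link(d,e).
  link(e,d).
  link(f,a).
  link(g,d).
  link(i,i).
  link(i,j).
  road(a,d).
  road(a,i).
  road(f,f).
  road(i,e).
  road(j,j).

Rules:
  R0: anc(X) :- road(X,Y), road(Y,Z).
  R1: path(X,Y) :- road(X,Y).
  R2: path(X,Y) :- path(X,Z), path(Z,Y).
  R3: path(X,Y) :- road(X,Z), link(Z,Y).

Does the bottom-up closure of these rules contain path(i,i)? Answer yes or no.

round 1: derive path(a,d) via R1 from road(a,d)
round 1: derive path(a,i) via R1 from road(a,i)
round 1: derive path(f,f) via R1 from road(f,f)
round 1: derive path(i,e) via R1 from road(i,e)
round 1: derive path(j,j) via R1 from road(j,j)
round 1: derive path(a,e) via R3 from road(a,d), link(d,e)
round 1: derive path(a,j) via R3 from road(a,i), link(i,j)
round 1: derive path(f,a) via R3 from road(f,f), link(f,a)
round 1: derive path(i,d) via R3 from road(i,e), link(e,d)
round 2: derive path(f,d) via R2 from path(f,a), path(a,d)
round 2: derive path(f,e) via R2 from path(f,a), path(a,e)
round 2: derive path(f,i) via R2 from path(f,a), path(a,i)
round 2: derive path(f,j) via R2 from path(f,a), path(a,j)

no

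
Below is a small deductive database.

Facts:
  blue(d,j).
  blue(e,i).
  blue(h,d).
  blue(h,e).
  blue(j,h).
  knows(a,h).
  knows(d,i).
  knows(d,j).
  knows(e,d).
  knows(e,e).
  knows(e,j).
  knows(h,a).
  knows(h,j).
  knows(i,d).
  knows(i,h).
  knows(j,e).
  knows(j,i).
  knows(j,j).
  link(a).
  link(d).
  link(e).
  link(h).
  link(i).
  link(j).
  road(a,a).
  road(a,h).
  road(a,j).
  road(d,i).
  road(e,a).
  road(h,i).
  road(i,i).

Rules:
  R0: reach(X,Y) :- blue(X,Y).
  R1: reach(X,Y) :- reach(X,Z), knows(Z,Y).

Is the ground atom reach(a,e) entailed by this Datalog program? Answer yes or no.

no

round 1: derive reach(d,j) via R0 from blue(d,j)
round 1: derive reach(e,i) via R0 from blue(e,i)
round 1: derive reach(h,d) via R0 from blue(h,d)
round 1: derive reach(h,e) via R0 from blue(h,e)
round 1: derive reach(j,h) via R0 from blue(j,h)
round 2: derive reach(d,e) via R1 from reach(d,j), knows(j,e)
round 2: derive reach(d,i) via R1 from reach(d,j), knows(j,i)
round 2: derive reach(e,d) via R1 from reach(e,i), knows(i,d)
round 2: derive reach(e,h) via R1 from reach(e,i), knows(i,h)
round 2: derive reach(h,i) via R1 from reach(h,d), knows(d,i)
round 2: derive reach(h,j) via R1 from reach(h,d), knows(d,j)
round 2: derive reach(j,a) via R1 from reach(j,h), knows(h,a)
round 2: derive reach(j,j) via R1 from reach(j,h), knows(h,j)
round 3: derive reach(d,d) via R1 from reach(d,e), knows(e,d)
round 3: derive reach(d,h) via R1 from reach(d,i), knows(i,h)
round 3: derive reach(e,a) via R1 from reach(e,h), knows(h,a)
round 3: derive reach(e,j) via R1 from reach(e,d), knows(d,j)
round 3: derive reach(h,h) via R1 from reach(h,i), knows(i,h)
round 3: derive reach(j,e) via R1 from reach(j,j), knows(j,e)
round 3: derive reach(j,i) via R1 from reach(j,j), knows(j,i)
round 4: derive reach(d,a) via R1 from reach(d,h), knows(h,a)
round 4: derive reach(e,e) via R1 from reach(e,j), knows(j,e)
round 4: derive reach(h,a) via R1 from reach(h,h), knows(h,a)
round 4: derive reach(j,d) via R1 from reach(j,e), knows(e,d)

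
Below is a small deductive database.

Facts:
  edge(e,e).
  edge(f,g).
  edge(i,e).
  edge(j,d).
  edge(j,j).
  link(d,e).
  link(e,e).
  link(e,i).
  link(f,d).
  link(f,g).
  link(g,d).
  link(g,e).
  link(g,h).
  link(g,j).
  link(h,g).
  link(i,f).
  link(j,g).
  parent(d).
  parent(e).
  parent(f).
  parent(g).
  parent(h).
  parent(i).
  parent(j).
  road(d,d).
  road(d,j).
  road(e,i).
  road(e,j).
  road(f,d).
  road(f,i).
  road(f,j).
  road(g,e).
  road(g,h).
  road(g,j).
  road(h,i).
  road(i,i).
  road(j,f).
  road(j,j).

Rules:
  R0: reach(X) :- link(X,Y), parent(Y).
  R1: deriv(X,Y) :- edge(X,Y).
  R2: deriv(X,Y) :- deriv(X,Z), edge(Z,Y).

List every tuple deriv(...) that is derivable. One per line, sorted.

deriv(e,e)
deriv(f,g)
deriv(i,e)
deriv(j,d)
deriv(j,j)

round 1: derive deriv(e,e) via R1 from edge(e,e)
round 1: derive deriv(f,g) via R1 from edge(f,g)
round 1: derive deriv(i,e) via R1 from edge(i,e)
round 1: derive deriv(j,d) via R1 from edge(j,d)
round 1: derive deriv(j,j) via R1 from edge(j,j)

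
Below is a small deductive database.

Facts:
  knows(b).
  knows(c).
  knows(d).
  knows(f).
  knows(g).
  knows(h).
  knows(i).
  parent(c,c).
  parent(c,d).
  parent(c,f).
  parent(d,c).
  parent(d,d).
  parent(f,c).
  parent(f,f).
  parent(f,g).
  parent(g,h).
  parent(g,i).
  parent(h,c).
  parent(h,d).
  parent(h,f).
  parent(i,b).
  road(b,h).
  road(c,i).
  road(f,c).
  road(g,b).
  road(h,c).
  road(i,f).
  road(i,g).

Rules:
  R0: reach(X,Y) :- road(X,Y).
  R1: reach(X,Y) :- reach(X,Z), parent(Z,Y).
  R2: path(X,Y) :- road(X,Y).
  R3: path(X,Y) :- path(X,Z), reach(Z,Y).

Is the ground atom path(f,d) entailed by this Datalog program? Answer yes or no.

round 1: derive reach(b,h) via R0 from road(b,h)
round 1: derive reach(c,i) via R0 from road(c,i)
round 1: derive reach(f,c) via R0 from road(f,c)
round 1: derive reach(g,b) via R0 from road(g,b)
round 1: derive reach(h,c) via R0 from road(h,c)
round 1: derive reach(i,f) via R0 from road(i,f)
round 1: derive reach(i,g) via R0 from road(i,g)
round 1: derive path(b,h) via R2 from road(b,h)
round 1: derive path(c,i) via R2 from road(c,i)
round 1: derive path(f,c) via R2 from road(f,c)
round 1: derive path(g,b) via R2 from road(g,b)
round 1: derive path(h,c) via R2 from road(h,c)
round 1: derive path(i,f) via R2 from road(i,f)
round 1: derive path(i,g) via R2 from road(i,g)
round 2: derive reach(b,c) via R1 from reach(b,h), parent(h,c)
round 2: derive reach(b,d) via R1 from reach(b,h), parent(h,d)
round 2: derive reach(b,f) via R1 from reach(b,h), parent(h,f)
round 2: derive reach(c,b) via R1 from reach(c,i), parent(i,b)
round 2: derive reach(f,d) via R1 from reach(f,c), parent(c,d)
round 2: derive reach(f,f) via R1 from reach(f,c), parent(c,f)
round 2: derive reach(h,d) via R1 from reach(h,c), parent(c,d)
round 2: derive reach(h,f) via R1 from reach(h,c), parent(c,f)
round 2: derive reach(i,c) via R1 from reach(i,f), parent(f,c)
round 2: derive reach(i,h) via R1 from reach(i,g), parent(g,h)
round 2: derive reach(i,i) via R1 from reach(i,g), parent(g,i)
round 2: derive path(b,c) via R3 from path(b,h), reach(h,c)
round 2: derive path(c,f) via R3 from path(c,i), reach(i,f)
round 2: derive path(c,g) via R3 from path(c,i), reach(i,g)
round 2: derive path(f,i) via R3 from path(f,c), reach(c,i)
round 2: derive path(g,h) via R3 from path(g,b), reach(b,h)
round 2: derive path(h,i) via R3 from path(h,c), reach(c,i)
round 2: derive path(i,b) via R3 from path(i,g), reach(g,b)
round 2: derive path(i,c) via R3 from path(i,f), reach(f,c)
round 3: derive reach(b,g) via R1 from reach(b,f), parent(f,g)
round 3: derive reach(f,g) via R1 from reach(f,f), parent(f,g)
round 3: derive reach(h,g) via R1 from reach(h,f), parent(f,g)
round 3: derive reach(i,b) via R1 from reach(i,i), parent(i,b)
round 3: derive reach(i,d) via R1 from reach(i,c), parent(c,d)
round 3: derive path(b,b) via R3 from path(b,c), reach(c,b)
round 3: derive path(b,d) via R3 from path(b,h), reach(h,d)
round 3: derive path(b,f) via R3 from path(b,h), reach(h,f)
round 3: derive path(b,i) via R3 from path(b,c), reach(c,i)
round 3: derive path(c,b) via R3 from path(c,g), reach(g,b)
round 3: derive path(c,c) via R3 from path(c,f), reach(f,c)
round 3: derive path(c,d) via R3 from path(c,f), reach(f,d)
round 3: derive path(c,h) via R3 from path(c,i), reach(i,h)
round 3: derive path(f,b) via R3 from path(f,c), reach(c,b)
round 3: derive path(f,f) via R3 from path(f,i), reach(i,f)
round 3: derive path(f,g) via R3 from path(f,i), reach(i,g)
round 3: derive path(f,h) via R3 from path(f,i), reach(i,h)
round 3: derive path(g,c) via R3 from path(g,b), reach(b,c)
round 3: derive path(g,d) via R3 from path(g,b), reach(b,d)
round 3: derive path(g,f) via R3 from path(g,b), reach(b,f)
round 3: derive path(h,b) via R3 from path(h,c), reach(c,b)
round 3: derive path(h,f) via R3 from path(h,i), reach(i,f)
round 3: derive path(h,g) via R3 from path(h,i), reach(i,g)
round 3: derive path(h,h) via R3 from path(h,i), reach(i,h)
round 3: derive path(i,d) via R3 from path(i,b), reach(b,d)
round 3: derive path(i,h) via R3 from path(i,b), reach(b,h)
round 3: derive path(i,i) via R3 from path(i,c), reach(c,i)
round 4: derive reach(b,i) via R1 from reach(b,g), parent(g,i)
round 4: derive reach(f,h) via R1 from reach(f,g), parent(g,h)
round 4: derive reach(f,i) via R1 from reach(f,g), parent(g,i)
round 4: derive reach(h,h) via R1 from reach(h,g), parent(g,h)
round 4: derive reach(h,i) via R1 from reach(h,g), parent(g,i)
round 4: derive path(b,g) via R3 from path(b,b), reach(b,g)
round 4: derive path(f,d) via R3 from path(f,b), reach(b,d)
round 4: derive path(g,g) via R3 from path(g,b), reach(b,g)
round 4: derive path(g,i) via R3 from path(g,c), reach(c,i)
round 4: derive path(h,d) via R3 from path(h,b), reach(b,d)
round 5: derive reach(b,b) via R1 from reach(b,i), parent(i,b)
round 5: derive reach(f,b) via R1 from reach(f,i), parent(i,b)
round 5: derive reach(h,b) via R1 from reach(h,i), parent(i,b)

yes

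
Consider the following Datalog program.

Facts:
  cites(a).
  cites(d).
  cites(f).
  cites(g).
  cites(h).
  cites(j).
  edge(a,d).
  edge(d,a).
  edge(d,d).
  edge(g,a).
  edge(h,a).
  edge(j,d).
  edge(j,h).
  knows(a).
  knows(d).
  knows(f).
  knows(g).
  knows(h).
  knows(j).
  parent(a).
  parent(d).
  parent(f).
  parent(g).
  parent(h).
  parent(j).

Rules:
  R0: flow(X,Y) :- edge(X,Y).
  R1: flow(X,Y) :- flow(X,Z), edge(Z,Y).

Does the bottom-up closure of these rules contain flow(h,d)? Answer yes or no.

round 1: derive flow(a,d) via R0 from edge(a,d)
round 1: derive flow(d,a) via R0 from edge(d,a)
round 1: derive flow(d,d) via R0 from edge(d,d)
round 1: derive flow(g,a) via R0 from edge(g,a)
round 1: derive flow(h,a) via R0 from edge(h,a)
round 1: derive flow(j,d) via R0 from edge(j,d)
round 1: derive flow(j,h) via R0 from edge(j,h)
round 2: derive flow(a,a) via R1 from flow(a,d), edge(d,a)
round 2: derive flow(g,d) via R1 from flow(g,a), edge(a,d)
round 2: derive flow(h,d) via R1 from flow(h,a), edge(a,d)
round 2: derive flow(j,a) via R1 from flow(j,d), edge(d,a)

yes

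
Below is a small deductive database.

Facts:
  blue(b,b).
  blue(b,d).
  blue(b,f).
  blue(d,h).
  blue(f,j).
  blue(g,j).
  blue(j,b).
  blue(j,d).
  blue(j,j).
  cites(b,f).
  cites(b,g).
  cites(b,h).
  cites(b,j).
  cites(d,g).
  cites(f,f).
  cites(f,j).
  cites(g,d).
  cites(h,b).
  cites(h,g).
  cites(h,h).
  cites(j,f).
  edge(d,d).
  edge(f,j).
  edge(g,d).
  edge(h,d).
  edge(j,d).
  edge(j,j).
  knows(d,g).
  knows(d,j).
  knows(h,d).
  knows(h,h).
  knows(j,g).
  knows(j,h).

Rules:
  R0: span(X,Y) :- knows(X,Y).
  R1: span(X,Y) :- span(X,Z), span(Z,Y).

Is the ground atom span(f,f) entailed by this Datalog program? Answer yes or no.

no

round 1: derive span(d,g) via R0 from knows(d,g)
round 1: derive span(d,j) via R0 from knows(d,j)
round 1: derive span(h,d) via R0 from knows(h,d)
round 1: derive span(h,h) via R0 from knows(h,h)
round 1: derive span(j,g) via R0 from knows(j,g)
round 1: derive span(j,h) via R0 from knows(j,h)
round 2: derive span(d,h) via R1 from span(d,j), span(j,h)
round 2: derive span(h,g) via R1 from span(h,d), span(d,g)
round 2: derive span(h,j) via R1 from span(h,d), span(d,j)
round 2: derive span(j,d) via R1 from span(j,h), span(h,d)
round 3: derive span(d,d) via R1 from span(d,h), span(h,d)
round 3: derive span(j,j) via R1 from span(j,d), span(d,j)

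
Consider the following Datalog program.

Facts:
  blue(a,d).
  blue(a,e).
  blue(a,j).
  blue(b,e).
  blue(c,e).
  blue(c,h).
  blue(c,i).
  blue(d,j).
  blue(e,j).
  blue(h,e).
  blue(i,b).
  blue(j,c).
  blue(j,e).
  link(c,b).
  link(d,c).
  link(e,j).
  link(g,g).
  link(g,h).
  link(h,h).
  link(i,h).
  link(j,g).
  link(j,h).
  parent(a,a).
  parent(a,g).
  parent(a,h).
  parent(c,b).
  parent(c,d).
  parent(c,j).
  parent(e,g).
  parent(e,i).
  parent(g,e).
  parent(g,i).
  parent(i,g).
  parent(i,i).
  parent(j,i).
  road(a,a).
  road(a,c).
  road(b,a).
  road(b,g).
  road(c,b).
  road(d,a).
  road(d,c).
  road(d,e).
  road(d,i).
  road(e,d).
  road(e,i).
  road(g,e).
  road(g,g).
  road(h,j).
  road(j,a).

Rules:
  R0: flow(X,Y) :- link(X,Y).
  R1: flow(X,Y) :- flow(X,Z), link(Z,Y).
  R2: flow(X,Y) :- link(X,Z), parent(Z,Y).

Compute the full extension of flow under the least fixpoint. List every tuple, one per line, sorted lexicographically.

flow(c,b)
flow(d,b)
flow(d,c)
flow(d,d)
flow(d,g)
flow(d,h)
flow(d,j)
flow(e,g)
flow(e,h)
flow(e,i)
flow(e,j)
flow(g,e)
flow(g,g)
flow(g,h)
flow(g,i)
flow(g,j)
flow(h,h)
flow(i,h)
flow(j,e)
flow(j,g)
flow(j,h)
flow(j,i)
flow(j,j)

round 1: derive flow(c,b) via R0 from link(c,b)
round 1: derive flow(d,c) via R0 from link(d,c)
round 1: derive flow(e,j) via R0 from link(e,j)
round 1: derive flow(g,g) via R0 from link(g,g)
round 1: derive flow(g,h) via R0 from link(g,h)
round 1: derive flow(h,h) via R0 from link(h,h)
round 1: derive flow(i,h) via R0 from link(i,h)
round 1: derive flow(j,g) via R0 from link(j,g)
round 1: derive flow(j,h) via R0 from link(j,h)
round 1: derive flow(d,b) via R2 from link(d,c), parent(c,b)
round 1: derive flow(d,d) via R2 from link(d,c), parent(c,d)
round 1: derive flow(d,j) via R2 from link(d,c), parent(c,j)
round 1: derive flow(e,i) via R2 from link(e,j), parent(j,i)
round 1: derive flow(g,e) via R2 from link(g,g), parent(g,e)
round 1: derive flow(g,i) via R2 from link(g,g), parent(g,i)
round 1: derive flow(j,e) via R2 from link(j,g), parent(g,e)
round 1: derive flow(j,i) via R2 from link(j,g), parent(g,i)
round 2: derive flow(d,g) via R1 from flow(d,j), link(j,g)
round 2: derive flow(d,h) via R1 from flow(d,j), link(j,h)
round 2: derive flow(e,g) via R1 from flow(e,j), link(j,g)
round 2: derive flow(e,h) via R1 from flow(e,i), link(i,h)
round 2: derive flow(g,j) via R1 from flow(g,e), link(e,j)
round 2: derive flow(j,j) via R1 from flow(j,e), link(e,j)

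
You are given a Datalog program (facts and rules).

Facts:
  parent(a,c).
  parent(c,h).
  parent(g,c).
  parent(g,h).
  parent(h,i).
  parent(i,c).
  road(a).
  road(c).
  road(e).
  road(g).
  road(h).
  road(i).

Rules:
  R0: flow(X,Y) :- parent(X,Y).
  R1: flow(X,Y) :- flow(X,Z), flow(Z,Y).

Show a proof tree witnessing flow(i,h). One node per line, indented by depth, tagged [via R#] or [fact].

round 1: derive flow(a,c) via R0 from parent(a,c)
round 1: derive flow(c,h) via R0 from parent(c,h)
round 1: derive flow(g,c) via R0 from parent(g,c)
round 1: derive flow(g,h) via R0 from parent(g,h)
round 1: derive flow(h,i) via R0 from parent(h,i)
round 1: derive flow(i,c) via R0 from parent(i,c)
round 2: derive flow(a,h) via R1 from flow(a,c), flow(c,h)
round 2: derive flow(c,i) via R1 from flow(c,h), flow(h,i)
round 2: derive flow(g,i) via R1 from flow(g,h), flow(h,i)
round 2: derive flow(h,c) via R1 from flow(h,i), flow(i,c)
round 2: derive flow(i,h) via R1 from flow(i,c), flow(c,h)
round 3: derive flow(a,i) via R1 from flow(a,c), flow(c,i)
round 3: derive flow(c,c) via R1 from flow(c,h), flow(h,c)
round 3: derive flow(h,h) via R1 from flow(h,c), flow(c,h)
round 3: derive flow(i,i) via R1 from flow(i,c), flow(c,i)

flow(i,h)  [via R1]
  flow(i,c)  [via R0]
    parent(i,c)  [fact]
  flow(c,h)  [via R0]
    parent(c,h)  [fact]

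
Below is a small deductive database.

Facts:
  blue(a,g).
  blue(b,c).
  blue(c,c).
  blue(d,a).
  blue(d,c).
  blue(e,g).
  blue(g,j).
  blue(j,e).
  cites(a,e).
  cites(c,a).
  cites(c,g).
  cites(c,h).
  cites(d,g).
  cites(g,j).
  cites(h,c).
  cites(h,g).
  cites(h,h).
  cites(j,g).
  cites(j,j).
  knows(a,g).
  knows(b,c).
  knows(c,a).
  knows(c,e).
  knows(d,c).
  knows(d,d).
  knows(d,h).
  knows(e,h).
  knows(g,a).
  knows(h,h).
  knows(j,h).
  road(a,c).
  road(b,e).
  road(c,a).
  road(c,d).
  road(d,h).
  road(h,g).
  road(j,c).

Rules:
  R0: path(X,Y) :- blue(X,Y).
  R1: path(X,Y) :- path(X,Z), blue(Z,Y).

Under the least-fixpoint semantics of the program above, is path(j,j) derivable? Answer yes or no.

round 1: derive path(a,g) via R0 from blue(a,g)
round 1: derive path(b,c) via R0 from blue(b,c)
round 1: derive path(c,c) via R0 from blue(c,c)
round 1: derive path(d,a) via R0 from blue(d,a)
round 1: derive path(d,c) via R0 from blue(d,c)
round 1: derive path(e,g) via R0 from blue(e,g)
round 1: derive path(g,j) via R0 from blue(g,j)
round 1: derive path(j,e) via R0 from blue(j,e)
round 2: derive path(a,j) via R1 from path(a,g), blue(g,j)
round 2: derive path(d,g) via R1 from path(d,a), blue(a,g)
round 2: derive path(e,j) via R1 from path(e,g), blue(g,j)
round 2: derive path(g,e) via R1 from path(g,j), blue(j,e)
round 2: derive path(j,g) via R1 from path(j,e), blue(e,g)
round 3: derive path(a,e) via R1 from path(a,j), blue(j,e)
round 3: derive path(d,j) via R1 from path(d,g), blue(g,j)
round 3: derive path(e,e) via R1 from path(e,j), blue(j,e)
round 3: derive path(g,g) via R1 from path(g,e), blue(e,g)
round 3: derive path(j,j) via R1 from path(j,g), blue(g,j)
round 4: derive path(d,e) via R1 from path(d,j), blue(j,e)

yes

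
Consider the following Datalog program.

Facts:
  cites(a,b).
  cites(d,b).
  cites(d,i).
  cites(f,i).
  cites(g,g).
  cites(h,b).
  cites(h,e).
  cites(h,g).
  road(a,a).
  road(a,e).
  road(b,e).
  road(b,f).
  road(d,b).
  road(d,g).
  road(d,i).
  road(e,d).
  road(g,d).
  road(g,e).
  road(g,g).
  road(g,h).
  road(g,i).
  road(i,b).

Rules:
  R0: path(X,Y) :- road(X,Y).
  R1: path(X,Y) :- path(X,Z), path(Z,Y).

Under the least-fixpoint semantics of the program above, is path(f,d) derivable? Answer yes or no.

round 1: derive path(a,a) via R0 from road(a,a)
round 1: derive path(a,e) via R0 from road(a,e)
round 1: derive path(b,e) via R0 from road(b,e)
round 1: derive path(b,f) via R0 from road(b,f)
round 1: derive path(d,b) via R0 from road(d,b)
round 1: derive path(d,g) via R0 from road(d,g)
round 1: derive path(d,i) via R0 from road(d,i)
round 1: derive path(e,d) via R0 from road(e,d)
round 1: derive path(g,d) via R0 from road(g,d)
round 1: derive path(g,e) via R0 from road(g,e)
round 1: derive path(g,g) via R0 from road(g,g)
round 1: derive path(g,h) via R0 from road(g,h)
round 1: derive path(g,i) via R0 from road(g,i)
round 1: derive path(i,b) via R0 from road(i,b)
round 2: derive path(a,d) via R1 from path(a,e), path(e,d)
round 2: derive path(b,d) via R1 from path(b,e), path(e,d)
round 2: derive path(d,d) via R1 from path(d,g), path(g,d)
round 2: derive path(d,e) via R1 from path(d,b), path(b,e)
round 2: derive path(d,f) via R1 from path(d,b), path(b,f)
round 2: derive path(d,h) via R1 from path(d,g), path(g,h)
round 2: derive path(e,b) via R1 from path(e,d), path(d,b)
round 2: derive path(e,g) via R1 from path(e,d), path(d,g)
round 2: derive path(e,i) via R1 from path(e,d), path(d,i)
round 2: derive path(g,b) via R1 from path(g,d), path(d,b)
round 2: derive path(i,e) via R1 from path(i,b), path(b,e)
round 2: derive path(i,f) via R1 from path(i,b), path(b,f)
round 3: derive path(a,b) via R1 from path(a,d), path(d,b)
round 3: derive path(a,f) via R1 from path(a,d), path(d,f)
round 3: derive path(a,g) via R1 from path(a,d), path(d,g)
round 3: derive path(a,h) via R1 from path(a,d), path(d,h)
round 3: derive path(a,i) via R1 from path(a,d), path(d,i)
round 3: derive path(b,b) via R1 from path(b,d), path(d,b)
round 3: derive path(b,g) via R1 from path(b,d), path(d,g)
round 3: derive path(b,h) via R1 from path(b,d), path(d,h)
round 3: derive path(b,i) via R1 from path(b,d), path(d,i)
round 3: derive path(e,e) via R1 from path(e,b), path(b,e)
round 3: derive path(e,f) via R1 from path(e,b), path(b,f)
round 3: derive path(e,h) via R1 from path(e,d), path(d,h)
round 3: derive path(g,f) via R1 from path(g,b), path(b,f)
round 3: derive path(i,d) via R1 from path(i,b), path(b,d)
round 3: derive path(i,g) via R1 from path(i,e), path(e,g)
round 3: derive path(i,i) via R1 from path(i,e), path(e,i)
round 4: derive path(i,h) via R1 from path(i,b), path(b,h)

no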